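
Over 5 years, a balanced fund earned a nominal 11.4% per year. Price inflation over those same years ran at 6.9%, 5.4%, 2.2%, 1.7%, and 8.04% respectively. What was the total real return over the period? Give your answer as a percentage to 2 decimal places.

Cumulative inflation factor: 1.069 × 1.054 × 1.022 × 1.017 × 1.0804 ≈ 1.26525.
Nominal growth factor: 1.71564. Real growth factor = 1.71564 / 1.26525 ≈ 1.35597.
Total real return ≈ 35.5974%.

35.60%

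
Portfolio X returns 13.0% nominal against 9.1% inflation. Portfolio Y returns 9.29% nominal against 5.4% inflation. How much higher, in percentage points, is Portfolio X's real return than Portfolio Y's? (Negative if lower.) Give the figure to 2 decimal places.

Portfolio X real return: 1.130/1.091 − 1 = 3.575%.
Portfolio Y real return: 1.0929/1.054 − 1 = 3.691%.
Difference: 3.575 − 3.691 = -0.116 pp.

-0.12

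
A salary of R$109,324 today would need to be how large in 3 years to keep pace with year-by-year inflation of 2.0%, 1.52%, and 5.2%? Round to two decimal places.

Cumulative price-level factor: 1.020 × 1.0152 × 1.052 = 1.089350208.
Multiplying R$109,324 by the price-level factor gives the future nominal sum.

R$119,092.12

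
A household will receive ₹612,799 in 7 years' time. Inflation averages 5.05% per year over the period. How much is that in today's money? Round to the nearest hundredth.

₹434,055.89

Price-level factor over 7 years: (1 + 5.05%)^7 ≈ 1.4117974632.
Purchasing power today: ₹612,799 divided by that factor.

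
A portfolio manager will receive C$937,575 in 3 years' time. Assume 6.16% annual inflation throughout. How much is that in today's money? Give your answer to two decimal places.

Price-level factor over 3 years: (1 + 6.16%)^3 ≈ 1.1964174249.
Purchasing power today: C$937,575 divided by that factor.

C$783,652.08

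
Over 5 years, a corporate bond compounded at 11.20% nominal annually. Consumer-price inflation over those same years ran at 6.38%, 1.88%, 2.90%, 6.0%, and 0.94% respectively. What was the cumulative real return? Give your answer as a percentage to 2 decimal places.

Cumulative inflation factor: 1.0638 × 1.0188 × 1.0290 × 1.060 × 1.0094 ≈ 1.19326.
Nominal growth factor: 1.70029. Real growth factor = 1.70029 / 1.19326 ≈ 1.42492.
Total real return ≈ 42.4920%.

42.49%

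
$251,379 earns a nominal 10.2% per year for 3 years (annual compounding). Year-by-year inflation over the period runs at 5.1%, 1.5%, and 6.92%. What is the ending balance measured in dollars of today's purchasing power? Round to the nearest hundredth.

Nominal value at maturity: $251,379 × (1 + 10.2%)^3 ≈ $336,413.78.
Price-level factor over 3 years: 1.051 × 1.015 × 1.0692 = 1.140585138.
The maturity value deflated by that factor is the answer in today's purchasing power.

$294,948.42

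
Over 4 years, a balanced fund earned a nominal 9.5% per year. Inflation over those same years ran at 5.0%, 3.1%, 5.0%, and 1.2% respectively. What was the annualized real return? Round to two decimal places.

5.73%

Cumulative inflation factor: 1.050 × 1.031 × 1.050 × 1.012 ≈ 1.15032.
Nominal growth factor: 1.43766. Real growth factor = 1.43766 / 1.15032 ≈ 1.24979.
Annualized: 1.24979^(1/4) − 1 ≈ 0.05733.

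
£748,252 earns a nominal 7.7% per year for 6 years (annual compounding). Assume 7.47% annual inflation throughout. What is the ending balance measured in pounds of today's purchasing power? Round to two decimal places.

£757,911.70

Nominal value at maturity: £748,252 × (1 + 7.7%)^6 ≈ £1,167,729.11.
Price-level factor over 6 years: (1 + 7.47%)^6 ≈ 1.5407191951.
Dividing the nominal maturity value by the price-level factor gives the value in today's money.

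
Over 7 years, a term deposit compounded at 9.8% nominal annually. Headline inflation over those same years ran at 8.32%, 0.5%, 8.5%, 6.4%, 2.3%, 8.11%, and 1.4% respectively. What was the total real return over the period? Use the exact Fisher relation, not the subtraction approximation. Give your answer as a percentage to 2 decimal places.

Cumulative inflation factor: 1.0832 × 1.005 × 1.085 × 1.064 × 1.023 × 1.0811 × 1.014 ≈ 1.40937.
Nominal growth factor: 1.92405. Real growth factor = 1.92405 / 1.40937 ≈ 1.36518.
Total real return ≈ 36.5183%.

36.52%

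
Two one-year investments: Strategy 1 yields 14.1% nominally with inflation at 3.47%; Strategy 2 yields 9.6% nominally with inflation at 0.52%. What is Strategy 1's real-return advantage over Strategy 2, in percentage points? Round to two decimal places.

Strategy 1 real return: 1.141/1.0347 − 1 = 10.274%.
Strategy 2 real return: 1.096/1.0052 − 1 = 9.033%.
Difference: 10.274 − 9.033 = 1.241 pp.

1.24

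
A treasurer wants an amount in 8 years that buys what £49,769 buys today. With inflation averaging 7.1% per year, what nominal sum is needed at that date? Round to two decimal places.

£86,153.85

Cumulative price-level factor: (1+7.1%)^8 ≈ 1.7310745307.
Multiplying £49,769 by the price-level factor gives the future nominal sum.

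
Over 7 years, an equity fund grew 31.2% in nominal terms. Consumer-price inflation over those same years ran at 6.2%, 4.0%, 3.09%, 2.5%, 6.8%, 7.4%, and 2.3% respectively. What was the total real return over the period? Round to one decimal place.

-4.2%

Cumulative inflation factor: 1.062 × 1.040 × 1.0309 × 1.025 × 1.068 × 1.074 × 1.023 ≈ 1.36946.
Nominal growth factor: 1.31200. Real growth factor = 1.31200 / 1.36946 ≈ 0.95804.
Total real return ≈ -4.1958%.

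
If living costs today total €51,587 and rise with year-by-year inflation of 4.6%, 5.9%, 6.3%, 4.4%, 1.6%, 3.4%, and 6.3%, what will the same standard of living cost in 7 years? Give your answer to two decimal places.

Cumulative price-level factor: 1.046 × 1.059 × 1.063 × 1.044 × 1.016 × 1.034 × 1.063 ≈ 1.3728052111.
The nominal amount required is €51,587 scaled up by that factor.

€70,818.90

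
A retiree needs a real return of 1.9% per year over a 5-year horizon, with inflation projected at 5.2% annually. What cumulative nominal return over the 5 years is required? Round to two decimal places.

Required annual nominal rate: (1+1.9%)(1+5.2%) − 1 = 7.1988%.
Cumulative over 5 years: (1 + 0.071988)^5 − 1 ≈ 0.41563.

41.56%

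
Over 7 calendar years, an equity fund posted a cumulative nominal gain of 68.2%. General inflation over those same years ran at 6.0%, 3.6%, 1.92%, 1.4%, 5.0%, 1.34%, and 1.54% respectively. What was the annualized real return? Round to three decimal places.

4.618%

Cumulative inflation factor: 1.060 × 1.036 × 1.0192 × 1.014 × 1.050 × 1.0134 × 1.0154 ≈ 1.22623.
Nominal growth factor: 1.68200. Real growth factor = 1.68200 / 1.22623 ≈ 1.37169.
Annualized: 1.37169^(1/7) − 1 ≈ 0.04618.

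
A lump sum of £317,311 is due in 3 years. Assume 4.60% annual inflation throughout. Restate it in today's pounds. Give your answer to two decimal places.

Price-level factor over 3 years: (1 + 4.60%)^3 = 1.144445336.
Purchasing power today: £317,311 divided by that factor.

£277,261.82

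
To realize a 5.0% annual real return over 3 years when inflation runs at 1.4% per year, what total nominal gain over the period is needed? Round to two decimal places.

20.69%

Required annual nominal rate: (1+5.0%)(1+1.4%) − 1 = 6.47%.
Cumulative over 3 years: (1 + 0.0647)^3 − 1 ≈ 0.20693.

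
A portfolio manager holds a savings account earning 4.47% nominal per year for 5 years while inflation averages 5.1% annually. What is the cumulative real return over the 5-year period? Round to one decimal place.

-3.0%

The annual real rate is (1+4.47%)/(1+5.1%) − 1 = -0.5994%.
Compounded over 5 years: (1 + -0.005994)^5 − 1 ≈ -0.02961.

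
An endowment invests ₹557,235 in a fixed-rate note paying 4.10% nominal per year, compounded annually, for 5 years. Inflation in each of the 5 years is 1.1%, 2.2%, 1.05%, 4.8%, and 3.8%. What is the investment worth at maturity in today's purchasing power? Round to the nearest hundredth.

₹599,784.21

Nominal value at maturity: ₹557,235 × (1 + 4.10%)^5 ≈ ₹681,227.28.
Price-level factor over 5 years: 1.011 × 1.022 × 1.0105 × 1.048 × 1.038 ≈ 1.1357872926.
Dividing the nominal maturity value by the price-level factor gives the value in today's money.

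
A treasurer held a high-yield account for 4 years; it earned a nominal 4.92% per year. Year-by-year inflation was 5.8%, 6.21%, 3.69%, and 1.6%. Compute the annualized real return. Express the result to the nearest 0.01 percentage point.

Cumulative inflation factor: 1.058 × 1.0621 × 1.0369 × 1.016 ≈ 1.18381.
Nominal growth factor: 1.21181. Real growth factor = 1.21181 / 1.18381 ≈ 1.02365.
Annualized: 1.02365^(1/4) − 1 ≈ 0.00586.

0.59%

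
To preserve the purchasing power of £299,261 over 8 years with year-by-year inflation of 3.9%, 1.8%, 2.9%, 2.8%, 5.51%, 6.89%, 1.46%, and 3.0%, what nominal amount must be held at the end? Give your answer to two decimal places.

Cumulative price-level factor: 1.039 × 1.018 × 1.029 × 1.028 × 1.0551 × 1.0689 × 1.0146 × 1.030 ≈ 1.3186653597.
Multiplying £299,261 by the price-level factor gives the future nominal sum.

£394,625.11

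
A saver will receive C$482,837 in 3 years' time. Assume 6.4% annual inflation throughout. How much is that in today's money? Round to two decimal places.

C$400,844.25

Price-level factor over 3 years: (1 + 6.4%)^3 = 1.204550144.
Purchasing power today: C$482,837 divided by that factor.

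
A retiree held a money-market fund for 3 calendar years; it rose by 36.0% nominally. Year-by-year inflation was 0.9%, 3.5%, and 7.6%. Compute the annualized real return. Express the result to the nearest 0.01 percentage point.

6.57%

Cumulative inflation factor: 1.009 × 1.035 × 1.076 ≈ 1.12368.
Nominal growth factor: 1.36000. Real growth factor = 1.36000 / 1.12368 ≈ 1.21031.
Annualized: 1.21031^(1/3) − 1 ≈ 0.06569.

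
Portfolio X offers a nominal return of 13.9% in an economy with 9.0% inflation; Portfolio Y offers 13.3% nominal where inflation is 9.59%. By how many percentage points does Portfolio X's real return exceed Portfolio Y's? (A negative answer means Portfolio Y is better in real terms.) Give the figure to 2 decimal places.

1.11

Portfolio X real return: 1.139/1.090 − 1 = 4.495%.
Portfolio Y real return: 1.133/1.0959 − 1 = 3.385%.
Difference: 4.495 − 3.385 = 1.110 pp.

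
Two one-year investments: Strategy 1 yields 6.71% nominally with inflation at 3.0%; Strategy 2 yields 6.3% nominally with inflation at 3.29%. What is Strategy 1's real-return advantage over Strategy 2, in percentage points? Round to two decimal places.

Strategy 1 real return: 1.0671/1.030 − 1 = 3.602%.
Strategy 2 real return: 1.063/1.0329 − 1 = 2.914%.
Difference: 3.602 − 2.914 = 0.688 pp.

0.69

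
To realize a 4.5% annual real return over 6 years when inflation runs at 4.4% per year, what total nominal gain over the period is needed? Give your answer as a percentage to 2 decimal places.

68.62%

Required annual nominal rate: (1+4.5%)(1+4.4%) − 1 = 9.098%.
Cumulative over 6 years: (1 + 0.09098)^6 − 1 ≈ 0.68617.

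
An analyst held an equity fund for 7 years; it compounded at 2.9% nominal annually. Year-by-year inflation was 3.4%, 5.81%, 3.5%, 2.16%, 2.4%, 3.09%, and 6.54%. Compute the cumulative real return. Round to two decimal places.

-6.11%

Cumulative inflation factor: 1.034 × 1.0581 × 1.035 × 1.0216 × 1.024 × 1.0309 × 1.0654 ≈ 1.30106.
Nominal growth factor: 1.22154. Real growth factor = 1.22154 / 1.30106 ≈ 0.93888.
Total real return ≈ -6.1120%.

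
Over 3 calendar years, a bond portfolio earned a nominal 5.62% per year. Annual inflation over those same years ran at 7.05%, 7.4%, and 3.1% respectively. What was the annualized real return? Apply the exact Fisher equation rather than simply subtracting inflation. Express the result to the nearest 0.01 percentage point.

Cumulative inflation factor: 1.0705 × 1.074 × 1.031 ≈ 1.18536.
Nominal growth factor: 1.17825. Real growth factor = 1.17825 / 1.18536 ≈ 0.99401.
Annualized: 0.99401^(1/3) − 1 ≈ -0.00200.

-0.20%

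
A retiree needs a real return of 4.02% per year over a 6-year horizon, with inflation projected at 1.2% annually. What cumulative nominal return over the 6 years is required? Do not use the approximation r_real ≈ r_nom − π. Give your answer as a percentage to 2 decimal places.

Required annual nominal rate: (1+4.02%)(1+1.2%) − 1 = 5.26824%.
Cumulative over 6 years: (1 + 0.0526824)^6 − 1 ≈ 0.36077.

36.08%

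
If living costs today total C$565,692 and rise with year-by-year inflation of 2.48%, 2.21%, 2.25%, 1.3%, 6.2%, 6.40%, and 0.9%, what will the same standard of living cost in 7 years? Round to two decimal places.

C$699,749.53

Cumulative price-level factor: 1.0248 × 1.0221 × 1.0225 × 1.013 × 1.062 × 1.0640 × 1.009 ≈ 1.2369797157.
The nominal amount required is C$565,692 scaled up by that factor.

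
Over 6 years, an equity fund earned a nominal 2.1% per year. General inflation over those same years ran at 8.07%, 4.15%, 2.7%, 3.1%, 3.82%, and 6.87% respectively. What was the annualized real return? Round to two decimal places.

-2.55%

Cumulative inflation factor: 1.0807 × 1.0415 × 1.027 × 1.031 × 1.0382 × 1.0687 ≈ 1.32230.
Nominal growth factor: 1.13280. Real growth factor = 1.13280 / 1.32230 ≈ 0.85669.
Annualized: 0.85669^(1/6) − 1 ≈ -0.02545.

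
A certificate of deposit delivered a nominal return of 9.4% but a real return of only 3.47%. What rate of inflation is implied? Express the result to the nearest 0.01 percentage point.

5.73%

From (1+r_nom) = (1+r_real)(1+π), we get 1+π = (1 + 9.4%)/(1 + 3.47%) = 1.094/1.0347 ≈ 1.05731.
So π ≈ 5.7311%.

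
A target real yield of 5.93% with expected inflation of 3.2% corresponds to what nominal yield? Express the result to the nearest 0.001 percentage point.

By the Fisher equation, 1 + r_nom = (1 + 5.93%)(1 + 3.2%) = 1.0593 × 1.032 = 1.0931976.
So r_nom = 9.31976%.

9.320%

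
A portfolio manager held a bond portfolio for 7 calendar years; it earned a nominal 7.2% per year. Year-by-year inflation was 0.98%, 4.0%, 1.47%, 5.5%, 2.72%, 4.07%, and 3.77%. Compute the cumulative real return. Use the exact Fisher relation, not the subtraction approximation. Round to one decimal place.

30.5%

Cumulative inflation factor: 1.0098 × 1.040 × 1.0147 × 1.055 × 1.0272 × 1.0407 × 1.0377 ≈ 1.24713.
Nominal growth factor: 1.62691. Real growth factor = 1.62691 / 1.24713 ≈ 1.30452.
Total real return ≈ 30.4525%.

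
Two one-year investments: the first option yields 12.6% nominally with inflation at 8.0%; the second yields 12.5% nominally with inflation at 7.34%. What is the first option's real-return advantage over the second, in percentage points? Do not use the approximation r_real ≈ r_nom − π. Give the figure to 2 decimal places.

The first option real return: 1.126/1.080 − 1 = 4.259%.
The second real return: 1.125/1.0734 − 1 = 4.807%.
Difference: 4.259 − 4.807 = -0.548 pp.

-0.55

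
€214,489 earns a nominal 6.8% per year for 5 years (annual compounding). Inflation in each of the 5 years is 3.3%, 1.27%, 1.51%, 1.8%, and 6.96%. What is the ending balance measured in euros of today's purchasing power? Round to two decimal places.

€257,752.07

Nominal value at maturity: €214,489 × (1 + 6.8%)^5 ≈ €298,030.90.
Price-level factor over 5 years: 1.033 × 1.0127 × 1.0151 × 1.018 × 1.0696 ≈ 1.1562696638.
Dividing the nominal maturity value by the price-level factor gives the value in today's money.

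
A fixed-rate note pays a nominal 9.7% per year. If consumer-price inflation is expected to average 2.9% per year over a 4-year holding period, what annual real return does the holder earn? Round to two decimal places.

With constant rates the annual real return is the same each year: (1+9.7%)/(1+2.9%) − 1 = 0.06608.

6.61%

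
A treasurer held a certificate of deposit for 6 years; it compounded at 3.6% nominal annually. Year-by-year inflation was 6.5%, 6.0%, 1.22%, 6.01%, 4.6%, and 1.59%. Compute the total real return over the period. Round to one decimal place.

Cumulative inflation factor: 1.065 × 1.060 × 1.0122 × 1.0601 × 1.046 × 1.0159 ≈ 1.28722.
Nominal growth factor: 1.23640. Real growth factor = 1.23640 / 1.28722 ≈ 0.96052.
Total real return ≈ -3.9478%.

-3.9%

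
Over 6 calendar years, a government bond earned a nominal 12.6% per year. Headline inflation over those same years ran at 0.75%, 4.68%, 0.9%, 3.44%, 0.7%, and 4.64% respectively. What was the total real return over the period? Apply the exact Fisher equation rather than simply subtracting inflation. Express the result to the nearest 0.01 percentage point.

75.72%

Cumulative inflation factor: 1.0075 × 1.0468 × 1.009 × 1.0344 × 1.007 × 1.0464 ≈ 1.15989.
Nominal growth factor: 2.03812. Real growth factor = 2.03812 / 1.15989 ≈ 1.75717.
Total real return ≈ 75.7174%.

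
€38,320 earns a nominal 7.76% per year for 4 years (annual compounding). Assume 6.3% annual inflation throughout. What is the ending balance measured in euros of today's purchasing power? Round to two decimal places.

€40,469.03

Nominal value at maturity: €38,320 × (1 + 7.76%)^4 ≈ €51,672.07.
Price-level factor over 4 years: (1 + 6.3%)^4 ≈ 1.2768299410.
Dividing the nominal maturity value by the price-level factor gives the value in today's money.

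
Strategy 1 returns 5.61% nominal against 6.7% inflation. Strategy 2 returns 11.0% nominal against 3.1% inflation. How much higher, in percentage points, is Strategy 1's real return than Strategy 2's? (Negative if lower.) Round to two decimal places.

-8.68

Strategy 1 real return: 1.0561/1.067 − 1 = -1.022%.
Strategy 2 real return: 1.110/1.031 − 1 = 7.662%.
Difference: -1.022 − 7.662 = -8.684 pp.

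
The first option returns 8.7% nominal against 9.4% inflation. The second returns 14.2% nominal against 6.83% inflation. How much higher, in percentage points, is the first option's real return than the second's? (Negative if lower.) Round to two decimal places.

The first option real return: 1.087/1.094 − 1 = -0.640%.
The second real return: 1.142/1.0683 − 1 = 6.899%.
Difference: -0.640 − 6.899 = -7.539 pp.

-7.54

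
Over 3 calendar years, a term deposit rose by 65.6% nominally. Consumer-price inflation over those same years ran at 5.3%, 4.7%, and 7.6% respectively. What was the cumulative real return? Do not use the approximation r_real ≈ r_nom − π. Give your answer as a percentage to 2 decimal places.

39.60%

Cumulative inflation factor: 1.053 × 1.047 × 1.076 ≈ 1.18628.
Nominal growth factor: 1.65600. Real growth factor = 1.65600 / 1.18628 ≈ 1.39596.
Total real return ≈ 39.5960%.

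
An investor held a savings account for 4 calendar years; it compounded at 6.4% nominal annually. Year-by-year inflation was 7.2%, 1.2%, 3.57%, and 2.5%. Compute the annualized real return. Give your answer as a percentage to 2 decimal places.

2.71%

Cumulative inflation factor: 1.072 × 1.012 × 1.0357 × 1.025 ≈ 1.15168.
Nominal growth factor: 1.28164. Real growth factor = 1.28164 / 1.15168 ≈ 1.11284.
Annualized: 1.11284^(1/4) − 1 ≈ 0.02709.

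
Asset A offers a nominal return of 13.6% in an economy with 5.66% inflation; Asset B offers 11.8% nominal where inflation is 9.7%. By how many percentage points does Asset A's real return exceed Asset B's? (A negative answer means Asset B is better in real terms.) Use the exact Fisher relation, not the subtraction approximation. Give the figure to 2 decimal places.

5.60

Asset A real return: 1.136/1.0566 − 1 = 7.515%.
Asset B real return: 1.118/1.097 − 1 = 1.914%.
Difference: 7.515 − 1.914 = 5.601 pp.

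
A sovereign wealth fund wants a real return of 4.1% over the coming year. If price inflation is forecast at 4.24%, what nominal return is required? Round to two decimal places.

8.51%

By the Fisher equation, 1 + r_nom = (1 + 4.1%)(1 + 4.24%) = 1.041 × 1.0424 = 1.0851384.
So r_nom = 8.51384%.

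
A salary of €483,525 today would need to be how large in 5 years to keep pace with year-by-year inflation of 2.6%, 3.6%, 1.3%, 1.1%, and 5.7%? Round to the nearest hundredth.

Cumulative price-level factor: 1.026 × 1.036 × 1.013 × 1.011 × 1.057 ≈ 1.1506485763.
The nominal amount required is €483,525 scaled up by that factor.

€556,367.35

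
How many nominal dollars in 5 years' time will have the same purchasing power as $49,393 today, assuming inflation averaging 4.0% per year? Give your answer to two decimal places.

$60,094.14

Cumulative price-level factor: (1+4.0%)^5 = 1.2166529024.
Multiplying $49,393 by the price-level factor gives the future nominal sum.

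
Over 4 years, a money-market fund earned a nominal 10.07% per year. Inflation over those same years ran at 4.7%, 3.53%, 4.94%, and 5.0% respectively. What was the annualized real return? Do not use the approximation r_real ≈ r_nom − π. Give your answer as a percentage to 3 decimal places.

Cumulative inflation factor: 1.047 × 1.0353 × 1.0494 × 1.050 ≈ 1.19438.
Nominal growth factor: 1.46783. Real growth factor = 1.46783 / 1.19438 ≈ 1.22895.
Annualized: 1.22895^(1/4) − 1 ≈ 0.05289.

5.289%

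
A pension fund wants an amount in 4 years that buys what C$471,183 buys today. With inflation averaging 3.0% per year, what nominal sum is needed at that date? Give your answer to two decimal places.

Cumulative price-level factor: (1+3.0%)^4 = 1.12550881.
Multiplying C$471,183 by the price-level factor gives the future nominal sum.

C$530,320.62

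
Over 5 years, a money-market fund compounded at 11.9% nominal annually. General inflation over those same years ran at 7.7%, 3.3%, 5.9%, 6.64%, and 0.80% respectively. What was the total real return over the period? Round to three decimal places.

Cumulative inflation factor: 1.077 × 1.033 × 1.059 × 1.0664 × 1.0080 ≈ 1.26646.
Nominal growth factor: 1.75449. Real growth factor = 1.75449 / 1.26646 ≈ 1.38534.
Total real return ≈ 38.5344%.

38.534%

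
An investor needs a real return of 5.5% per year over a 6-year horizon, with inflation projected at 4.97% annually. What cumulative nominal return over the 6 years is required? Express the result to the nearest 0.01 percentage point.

Required annual nominal rate: (1+5.5%)(1+4.97%) − 1 = 10.74335%.
Cumulative over 6 years: (1 + 0.1074335)^6 − 1 ≈ 0.84462.

84.46%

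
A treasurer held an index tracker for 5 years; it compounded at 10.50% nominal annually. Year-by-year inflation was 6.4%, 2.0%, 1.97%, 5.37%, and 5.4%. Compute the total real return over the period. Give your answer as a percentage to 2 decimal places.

Cumulative inflation factor: 1.064 × 1.020 × 1.0197 × 1.0537 × 1.054 ≈ 1.22906.
Nominal growth factor: 1.64745. Real growth factor = 1.64745 / 1.22906 ≈ 1.34042.
Total real return ≈ 34.0416%.

34.04%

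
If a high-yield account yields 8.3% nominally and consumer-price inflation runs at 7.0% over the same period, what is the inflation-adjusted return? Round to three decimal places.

Real return via the Fisher equation: (1 + 8.3%)/(1 + 7.0%) − 1 = 1.083/1.070 − 1 ≈ 0.01215.

1.215%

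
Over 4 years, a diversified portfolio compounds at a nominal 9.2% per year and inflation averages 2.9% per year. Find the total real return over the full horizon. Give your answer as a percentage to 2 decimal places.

26.83%

The annual real rate is (1+9.2%)/(1+2.9%) − 1 = 6.1224%.
Compounded over 4 years: (1 + 0.061224)^4 − 1 ≈ 0.26832.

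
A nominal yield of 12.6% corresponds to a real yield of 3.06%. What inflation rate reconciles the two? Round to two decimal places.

9.26%

From (1+r_nom) = (1+r_real)(1+π), we get 1+π = (1 + 12.6%)/(1 + 3.06%) = 1.126/1.0306 ≈ 1.09257.
So π ≈ 9.2567%.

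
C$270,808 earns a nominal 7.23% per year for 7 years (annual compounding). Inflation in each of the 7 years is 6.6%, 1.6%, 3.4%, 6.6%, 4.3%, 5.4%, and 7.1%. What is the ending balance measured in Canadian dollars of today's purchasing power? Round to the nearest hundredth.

C$314,074.43

Nominal value at maturity: C$270,808 × (1 + 7.23%)^7 ≈ C$441,444.01.
Price-level factor over 7 years: 1.066 × 1.016 × 1.034 × 1.066 × 1.043 × 1.054 × 1.071 ≈ 1.4055394712.
The maturity value deflated by that factor is the answer in today's purchasing power.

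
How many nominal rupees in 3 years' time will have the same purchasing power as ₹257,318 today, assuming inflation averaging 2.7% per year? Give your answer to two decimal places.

Cumulative price-level factor: (1+2.7%)^3 = 1.083206683.
Multiplying ₹257,318 by the price-level factor gives the future nominal sum.

₹278,728.58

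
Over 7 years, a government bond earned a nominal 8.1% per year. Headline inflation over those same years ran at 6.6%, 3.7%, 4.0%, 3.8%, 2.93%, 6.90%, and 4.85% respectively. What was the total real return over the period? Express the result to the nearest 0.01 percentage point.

25.29%

Cumulative inflation factor: 1.066 × 1.037 × 1.040 × 1.038 × 1.0293 × 1.0690 × 1.0485 ≈ 1.37675.
Nominal growth factor: 1.72496. Real growth factor = 1.72496 / 1.37675 ≈ 1.25293.
Total real return ≈ 25.2925%.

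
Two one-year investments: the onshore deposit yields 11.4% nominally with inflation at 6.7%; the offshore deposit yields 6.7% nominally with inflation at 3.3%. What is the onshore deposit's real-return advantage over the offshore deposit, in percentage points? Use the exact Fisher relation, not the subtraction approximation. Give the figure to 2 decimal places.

1.11

The onshore deposit real return: 1.114/1.067 − 1 = 4.405%.
The offshore deposit real return: 1.067/1.033 − 1 = 3.291%.
Difference: 4.405 − 3.291 = 1.114 pp.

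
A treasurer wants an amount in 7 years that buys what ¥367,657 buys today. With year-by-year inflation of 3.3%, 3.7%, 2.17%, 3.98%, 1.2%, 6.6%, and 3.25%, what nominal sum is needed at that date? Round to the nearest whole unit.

¥466,040

Cumulative price-level factor: 1.033 × 1.037 × 1.0217 × 1.0398 × 1.012 × 1.066 × 1.0325 ≈ 1.2675936704.
Multiplying ¥367,657 by the price-level factor gives the future nominal sum.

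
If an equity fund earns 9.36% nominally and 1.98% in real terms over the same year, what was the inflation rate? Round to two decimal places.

7.24%

From (1+r_nom) = (1+r_real)(1+π), we get 1+π = (1 + 9.36%)/(1 + 1.98%) = 1.0936/1.0198 ≈ 1.07237.
So π ≈ 7.2367%.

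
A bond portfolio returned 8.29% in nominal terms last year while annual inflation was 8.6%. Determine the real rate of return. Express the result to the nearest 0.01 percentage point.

-0.29%

Real return via the Fisher equation: (1 + 8.29%)/(1 + 8.6%) − 1 = 1.0829/1.086 − 1 ≈ -0.00285.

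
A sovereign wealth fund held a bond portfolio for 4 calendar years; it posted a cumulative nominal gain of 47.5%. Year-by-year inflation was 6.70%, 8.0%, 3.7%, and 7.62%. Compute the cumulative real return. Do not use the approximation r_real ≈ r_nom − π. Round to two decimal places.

Cumulative inflation factor: 1.0670 × 1.080 × 1.037 × 1.0762 ≈ 1.28606.
Nominal growth factor: 1.47500. Real growth factor = 1.47500 / 1.28606 ≈ 1.14692.
Total real return ≈ 14.6917%.

14.69%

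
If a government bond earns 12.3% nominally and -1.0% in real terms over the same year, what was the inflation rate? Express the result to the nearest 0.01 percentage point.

13.43%

From (1+r_nom) = (1+r_real)(1+π), we get 1+π = (1 + 12.3%)/(1 − 1.0%) = 1.123/0.990 ≈ 1.13434.
So π ≈ 13.4343%.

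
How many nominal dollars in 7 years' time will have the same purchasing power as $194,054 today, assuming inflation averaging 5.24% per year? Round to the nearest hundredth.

$277,452.39

Cumulative price-level factor: (1+5.24%)^7 ≈ 1.4297689979.
Multiplying $194,054 by the price-level factor gives the future nominal sum.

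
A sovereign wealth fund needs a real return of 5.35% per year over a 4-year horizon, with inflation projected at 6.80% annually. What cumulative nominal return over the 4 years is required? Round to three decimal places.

60.259%

Required annual nominal rate: (1+5.35%)(1+6.80%) − 1 = 12.5138%.
Cumulative over 4 years: (1 + 0.125138)^4 − 1 ≈ 0.60259.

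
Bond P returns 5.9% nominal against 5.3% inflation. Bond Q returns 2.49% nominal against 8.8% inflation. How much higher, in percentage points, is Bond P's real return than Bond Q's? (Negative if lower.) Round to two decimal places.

6.37

Bond P real return: 1.059/1.053 − 1 = 0.570%.
Bond Q real return: 1.0249/1.088 − 1 = -5.800%.
Difference: 0.570 − (-5.800) = 6.370 pp.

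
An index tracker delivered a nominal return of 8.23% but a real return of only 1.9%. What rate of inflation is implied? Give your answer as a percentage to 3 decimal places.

6.212%

From (1+r_nom) = (1+r_real)(1+π), we get 1+π = (1 + 8.23%)/(1 + 1.9%) = 1.0823/1.019 ≈ 1.06212.
So π ≈ 6.2120%.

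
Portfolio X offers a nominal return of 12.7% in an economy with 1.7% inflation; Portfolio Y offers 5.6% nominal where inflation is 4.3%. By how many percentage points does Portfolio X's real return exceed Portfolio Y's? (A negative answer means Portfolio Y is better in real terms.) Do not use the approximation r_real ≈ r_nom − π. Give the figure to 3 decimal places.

Portfolio X real return: 1.127/1.017 − 1 = 10.8161%.
Portfolio Y real return: 1.056/1.043 − 1 = 1.2464%.
Difference: 10.8161 − 1.2464 = 9.5697 pp.

9.570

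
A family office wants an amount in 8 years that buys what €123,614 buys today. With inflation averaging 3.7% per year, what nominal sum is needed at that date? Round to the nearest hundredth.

Cumulative price-level factor: (1+3.7%)^8 ≈ 1.3373037151.
Multiplying €123,614 by the price-level factor gives the future nominal sum.

€165,309.46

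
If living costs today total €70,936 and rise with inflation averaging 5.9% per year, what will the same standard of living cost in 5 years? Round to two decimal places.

Cumulative price-level factor: (1+5.9%)^5 ≈ 1.3319250917.
Multiplying €70,936 by the price-level factor gives the future nominal sum.

€94,481.44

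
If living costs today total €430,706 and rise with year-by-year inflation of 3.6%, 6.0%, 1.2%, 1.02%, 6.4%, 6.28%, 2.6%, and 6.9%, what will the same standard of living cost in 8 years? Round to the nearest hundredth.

Cumulative price-level factor: 1.036 × 1.060 × 1.012 × 1.0102 × 1.064 × 1.0628 × 1.026 × 1.069 ≈ 1.3924247592.
The nominal amount required is €430,706 scaled up by that factor.

€599,725.70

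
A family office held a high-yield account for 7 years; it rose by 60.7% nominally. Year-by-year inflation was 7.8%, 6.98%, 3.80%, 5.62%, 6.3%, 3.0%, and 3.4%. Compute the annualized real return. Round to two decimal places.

Cumulative inflation factor: 1.078 × 1.0698 × 1.0380 × 1.0562 × 1.063 × 1.030 × 1.034 ≈ 1.43138.
Nominal growth factor: 1.60700. Real growth factor = 1.60700 / 1.43138 ≈ 1.12269.
Annualized: 1.12269^(1/7) − 1 ≈ 0.01667.

1.67%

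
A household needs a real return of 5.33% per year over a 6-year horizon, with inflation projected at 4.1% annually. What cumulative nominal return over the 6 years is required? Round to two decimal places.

Required annual nominal rate: (1+5.33%)(1+4.1%) − 1 = 9.64853%.
Cumulative over 6 years: (1 + 0.0964853)^6 − 1 ≈ 0.73787.

73.79%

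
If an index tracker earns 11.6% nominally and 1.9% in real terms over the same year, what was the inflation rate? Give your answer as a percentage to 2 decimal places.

9.52%

From (1+r_nom) = (1+r_real)(1+π), we get 1+π = (1 + 11.6%)/(1 + 1.9%) = 1.116/1.019 ≈ 1.09519.
So π ≈ 9.5191%.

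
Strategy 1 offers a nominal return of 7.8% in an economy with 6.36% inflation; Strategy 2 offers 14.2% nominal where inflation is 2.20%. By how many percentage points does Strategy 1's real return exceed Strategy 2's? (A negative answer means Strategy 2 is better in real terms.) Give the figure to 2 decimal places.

Strategy 1 real return: 1.078/1.0636 − 1 = 1.354%.
Strategy 2 real return: 1.142/1.0220 − 1 = 11.742%.
Difference: 1.354 − 11.742 = -10.388 pp.

-10.39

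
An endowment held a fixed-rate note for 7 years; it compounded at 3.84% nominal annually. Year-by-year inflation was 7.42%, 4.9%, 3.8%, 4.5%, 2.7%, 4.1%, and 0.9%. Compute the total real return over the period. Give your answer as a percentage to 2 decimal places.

-1.27%

Cumulative inflation factor: 1.0742 × 1.049 × 1.038 × 1.045 × 1.027 × 1.041 × 1.009 ≈ 1.31852.
Nominal growth factor: 1.30183. Real growth factor = 1.30183 / 1.31852 ≈ 0.98734.
Total real return ≈ -1.2661%.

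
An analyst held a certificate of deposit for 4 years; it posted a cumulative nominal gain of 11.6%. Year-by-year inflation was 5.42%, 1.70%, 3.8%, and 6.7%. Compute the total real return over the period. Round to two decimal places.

-6.02%

Cumulative inflation factor: 1.0542 × 1.0170 × 1.038 × 1.067 ≈ 1.18742.
Nominal growth factor: 1.11600. Real growth factor = 1.11600 / 1.18742 ≈ 0.93985.
Total real return ≈ -6.0150%.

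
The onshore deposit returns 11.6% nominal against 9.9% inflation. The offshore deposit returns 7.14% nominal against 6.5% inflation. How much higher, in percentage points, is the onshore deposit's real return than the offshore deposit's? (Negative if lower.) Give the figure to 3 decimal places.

0.946

The onshore deposit real return: 1.116/1.099 − 1 = 1.5469%.
The offshore deposit real return: 1.0714/1.065 − 1 = 0.6009%.
Difference: 1.5469 − 0.6009 = 0.9460 pp.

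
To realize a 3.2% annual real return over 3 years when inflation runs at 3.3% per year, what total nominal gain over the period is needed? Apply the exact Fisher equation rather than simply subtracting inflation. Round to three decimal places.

Required annual nominal rate: (1+3.2%)(1+3.3%) − 1 = 6.6056%.
Cumulative over 3 years: (1 + 0.066056)^3 − 1 ≈ 0.21155.

21.155%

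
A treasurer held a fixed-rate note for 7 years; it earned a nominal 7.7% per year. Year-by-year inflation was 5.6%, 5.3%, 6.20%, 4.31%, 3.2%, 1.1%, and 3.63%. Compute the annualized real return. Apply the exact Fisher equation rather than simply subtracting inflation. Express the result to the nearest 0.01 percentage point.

Cumulative inflation factor: 1.056 × 1.053 × 1.0620 × 1.0431 × 1.032 × 1.011 × 1.0363 ≈ 1.33186.
Nominal growth factor: 1.68078. Real growth factor = 1.68078 / 1.33186 ≈ 1.26198.
Annualized: 1.26198^(1/7) − 1 ≈ 0.03380.

3.38%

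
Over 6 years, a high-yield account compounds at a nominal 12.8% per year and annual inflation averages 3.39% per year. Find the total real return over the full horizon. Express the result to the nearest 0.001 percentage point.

68.649%

The annual real rate is (1+12.8%)/(1+3.39%) − 1 = 9.1015%.
Compounded over 6 years: (1 + 0.091015)^6 − 1 ≈ 0.68649.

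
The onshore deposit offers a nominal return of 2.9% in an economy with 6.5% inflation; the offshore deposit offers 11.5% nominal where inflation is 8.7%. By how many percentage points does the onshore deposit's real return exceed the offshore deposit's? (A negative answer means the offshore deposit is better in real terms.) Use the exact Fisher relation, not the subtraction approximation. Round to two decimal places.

-5.96

The onshore deposit real return: 1.029/1.065 − 1 = -3.380%.
The offshore deposit real return: 1.115/1.087 − 1 = 2.576%.
Difference: -3.380 − 2.576 = -5.956 pp.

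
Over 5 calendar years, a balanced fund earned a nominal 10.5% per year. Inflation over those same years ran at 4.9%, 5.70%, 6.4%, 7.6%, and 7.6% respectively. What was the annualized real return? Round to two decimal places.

3.82%

Cumulative inflation factor: 1.049 × 1.0570 × 1.064 × 1.076 × 1.076 ≈ 1.36589.
Nominal growth factor: 1.64745. Real growth factor = 1.64745 / 1.36589 ≈ 1.20613.
Annualized: 1.20613^(1/5) − 1 ≈ 0.03820.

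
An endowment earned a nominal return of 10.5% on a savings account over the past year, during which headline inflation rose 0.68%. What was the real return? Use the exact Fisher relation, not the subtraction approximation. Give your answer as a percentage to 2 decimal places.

Real return via the Fisher equation: (1 + 10.5%)/(1 + 0.68%) − 1 = 1.105/1.0068 − 1 ≈ 0.09754.

9.75%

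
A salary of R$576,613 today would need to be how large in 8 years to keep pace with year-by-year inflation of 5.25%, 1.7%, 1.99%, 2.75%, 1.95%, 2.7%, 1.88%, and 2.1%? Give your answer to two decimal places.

Cumulative price-level factor: 1.0525 × 1.017 × 1.0199 × 1.0275 × 1.0195 × 1.027 × 1.0188 × 1.021 ≈ 1.2216725953.
The nominal amount required is R$576,613 scaled up by that factor.

R$704,432.30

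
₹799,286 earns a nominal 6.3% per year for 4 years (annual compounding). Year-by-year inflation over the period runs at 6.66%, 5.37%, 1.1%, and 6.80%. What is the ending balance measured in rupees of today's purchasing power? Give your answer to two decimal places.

₹840,996.71

Nominal value at maturity: ₹799,286 × (1 + 6.3%)^4 ≈ ₹1,020,552.30.
Price-level factor over 4 years: 1.0666 × 1.0537 × 1.011 × 1.0680 ≈ 1.2135033167.
Dividing the nominal maturity value by the price-level factor gives the value in today's money.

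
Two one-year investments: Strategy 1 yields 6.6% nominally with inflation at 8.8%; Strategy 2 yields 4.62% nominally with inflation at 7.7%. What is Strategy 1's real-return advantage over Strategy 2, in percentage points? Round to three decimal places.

0.838

Strategy 1 real return: 1.066/1.088 − 1 = -2.0221%.
Strategy 2 real return: 1.0462/1.077 − 1 = -2.8598%.
Difference: -2.0221 − (-2.8598) = 0.8377 pp.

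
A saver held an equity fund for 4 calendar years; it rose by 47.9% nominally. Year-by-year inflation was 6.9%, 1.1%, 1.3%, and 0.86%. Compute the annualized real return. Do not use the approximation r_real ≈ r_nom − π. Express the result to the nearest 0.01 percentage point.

7.58%

Cumulative inflation factor: 1.069 × 1.011 × 1.013 × 1.0086 ≈ 1.10422.
Nominal growth factor: 1.47900. Real growth factor = 1.47900 / 1.10422 ≈ 1.33940.
Annualized: 1.33940^(1/4) − 1 ≈ 0.07579.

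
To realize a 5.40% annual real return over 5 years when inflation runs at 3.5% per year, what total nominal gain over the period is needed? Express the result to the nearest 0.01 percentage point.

54.49%

Required annual nominal rate: (1+5.40%)(1+3.5%) − 1 = 9.089%.
Cumulative over 5 years: (1 + 0.09089)^5 − 1 ≈ 0.54492.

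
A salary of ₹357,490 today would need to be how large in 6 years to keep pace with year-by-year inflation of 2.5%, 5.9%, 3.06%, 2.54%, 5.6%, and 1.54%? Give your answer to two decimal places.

Cumulative price-level factor: 1.025 × 1.059 × 1.0306 × 1.0254 × 1.056 × 1.0154 ≈ 1.2299978548.
Multiplying ₹357,490 by the price-level factor gives the future nominal sum.

₹439,711.93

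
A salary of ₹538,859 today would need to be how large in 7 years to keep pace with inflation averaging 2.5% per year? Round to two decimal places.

Cumulative price-level factor: (1+2.5%)^7 ≈ 1.1886857537.
The nominal amount required is ₹538,859 scaled up by that factor.

₹640,534.02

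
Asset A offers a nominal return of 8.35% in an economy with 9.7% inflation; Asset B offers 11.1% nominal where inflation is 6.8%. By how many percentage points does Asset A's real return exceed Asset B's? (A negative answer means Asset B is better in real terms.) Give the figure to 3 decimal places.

Asset A real return: 1.0835/1.097 − 1 = -1.2306%.
Asset B real return: 1.111/1.068 − 1 = 4.0262%.
Difference: -1.2306 − 4.0262 = -5.2568 pp.

-5.257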